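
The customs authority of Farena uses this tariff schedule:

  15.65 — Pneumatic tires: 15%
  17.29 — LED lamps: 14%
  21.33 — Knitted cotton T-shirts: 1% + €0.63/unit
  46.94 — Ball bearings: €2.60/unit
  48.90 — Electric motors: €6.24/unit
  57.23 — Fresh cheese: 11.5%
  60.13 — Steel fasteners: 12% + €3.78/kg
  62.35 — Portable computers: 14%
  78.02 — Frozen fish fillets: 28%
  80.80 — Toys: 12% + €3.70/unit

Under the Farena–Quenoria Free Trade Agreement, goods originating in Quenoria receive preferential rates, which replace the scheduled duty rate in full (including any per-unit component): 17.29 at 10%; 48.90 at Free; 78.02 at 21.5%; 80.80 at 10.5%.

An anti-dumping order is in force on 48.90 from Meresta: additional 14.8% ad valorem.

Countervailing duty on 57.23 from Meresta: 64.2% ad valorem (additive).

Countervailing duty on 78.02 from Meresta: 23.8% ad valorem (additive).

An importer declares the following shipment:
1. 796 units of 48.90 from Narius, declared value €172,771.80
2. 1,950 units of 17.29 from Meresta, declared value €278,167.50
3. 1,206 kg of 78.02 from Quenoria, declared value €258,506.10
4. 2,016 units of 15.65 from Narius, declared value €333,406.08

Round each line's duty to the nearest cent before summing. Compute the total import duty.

Line 1 (48.90, Narius, 796 units, €172,771.80):
Base rate for 48.90 is €6.24/unit.
48.90 has an FTA preferential rate, but origin Narius is not Quenoria; base rate stands.
The additional-duty order on 48.90 targets Meresta, not Narius; it does not apply.
Duty = 796 × €6.24 = €4,967.04.
Line 2 (17.29, Meresta, 1,950 units, €278,167.50):
Base rate for 17.29 is 14%.
17.29 has an FTA preferential rate, but origin Meresta is not Quenoria; base rate stands.
Duty = €278,167.50 × 14% = €38,943.45.
Line 3 (78.02, Quenoria, 1,206 kg, €258,506.10):
Base rate for 78.02 is 28%.
Origin Quenoria qualifies under the Farena–Quenoria agreement and 78.02 is covered: preferential rate 21.5% applies instead.
The additional-duty order on 78.02 targets Meresta, not Quenoria; it does not apply.
Duty = €258,506.10 × 21.5% = €55,578.81.
Line 4 (15.65, Narius, 2,016 units, €333,406.08):
Base rate for 15.65 is 15%.
Duty = €333,406.08 × 15% = €50,010.91.
Total = €4,967.04 + €38,943.45 + €55,578.81 + €50,010.91 = €149,500.21.

€149,500.21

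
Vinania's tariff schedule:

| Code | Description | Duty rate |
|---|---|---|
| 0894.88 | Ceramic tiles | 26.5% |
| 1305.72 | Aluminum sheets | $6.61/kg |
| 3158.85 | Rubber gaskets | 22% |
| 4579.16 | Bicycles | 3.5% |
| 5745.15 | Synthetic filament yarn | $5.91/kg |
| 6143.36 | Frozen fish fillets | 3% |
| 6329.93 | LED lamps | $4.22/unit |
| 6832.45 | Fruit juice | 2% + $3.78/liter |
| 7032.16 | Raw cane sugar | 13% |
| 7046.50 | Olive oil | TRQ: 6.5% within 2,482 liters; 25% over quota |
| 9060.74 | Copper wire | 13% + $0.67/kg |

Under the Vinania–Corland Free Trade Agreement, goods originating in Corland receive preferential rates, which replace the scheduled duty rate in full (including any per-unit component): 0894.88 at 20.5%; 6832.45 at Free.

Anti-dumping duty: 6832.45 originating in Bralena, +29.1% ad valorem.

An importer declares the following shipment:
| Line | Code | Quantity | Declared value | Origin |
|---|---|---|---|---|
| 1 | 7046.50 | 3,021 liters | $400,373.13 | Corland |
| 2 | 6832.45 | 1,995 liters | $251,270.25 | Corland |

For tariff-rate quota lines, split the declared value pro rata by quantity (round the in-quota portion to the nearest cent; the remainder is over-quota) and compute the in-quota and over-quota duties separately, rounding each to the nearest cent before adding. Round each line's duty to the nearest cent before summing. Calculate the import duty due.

Line 1 (7046.50, Corland, 3,021 liters, $400,373.13):
Code 7046.50 is under a tariff-rate quota (threshold 2,482 liters). In-quota: 2,482 liters at 6.5%; over-quota: 539 liters at 25%.
Pro-rata value split: in-quota = $400,373.13 × 2,482/3,021 = $328,939.46; over-quota = $400,373.13 − $328,939.46 = $71,433.67.
In-quota duty = $328,939.46 × 6.5% = $21,381.06. Over-quota duty = $71,433.67 × 25% = $17,858.42.
Line duty = $21,381.06 + $17,858.42 = $39,239.48.
Line 2 (6832.45, Corland, 1,995 liters, $251,270.25):
Base rate for 6832.45 is 2% + $3.78/liter.
Origin Corland qualifies under the Vinania–Corland agreement and 6832.45 is covered: preferential rate Free applies instead.
The additional-duty order on 6832.45 targets Bralena, not Corland; it does not apply.
Duty = $251,270.25 × 0% = $0.00.
Total = $39,239.48 + $0.00 = $39,239.48.

$39,239.48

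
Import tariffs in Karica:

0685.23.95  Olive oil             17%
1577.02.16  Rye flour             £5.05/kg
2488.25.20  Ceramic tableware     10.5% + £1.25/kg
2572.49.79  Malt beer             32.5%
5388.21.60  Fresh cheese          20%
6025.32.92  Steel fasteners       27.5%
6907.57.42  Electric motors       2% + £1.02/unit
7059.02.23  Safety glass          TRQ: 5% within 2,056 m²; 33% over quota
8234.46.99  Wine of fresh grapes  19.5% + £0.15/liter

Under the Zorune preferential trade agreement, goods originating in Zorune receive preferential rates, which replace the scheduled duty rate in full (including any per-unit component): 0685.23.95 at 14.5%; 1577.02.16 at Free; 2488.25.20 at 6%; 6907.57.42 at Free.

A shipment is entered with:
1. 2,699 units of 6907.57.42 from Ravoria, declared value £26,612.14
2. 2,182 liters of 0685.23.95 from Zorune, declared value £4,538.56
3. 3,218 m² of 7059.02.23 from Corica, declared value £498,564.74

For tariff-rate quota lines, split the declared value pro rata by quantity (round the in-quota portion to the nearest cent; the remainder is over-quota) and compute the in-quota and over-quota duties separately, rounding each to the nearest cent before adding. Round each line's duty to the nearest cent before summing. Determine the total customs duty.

Line 1 (6907.57.42, Ravoria, 2,699 units, £26,612.14):
Base rate for 6907.57.42 is 2% + £1.02/unit.
6907.57.42 has an FTA preferential rate, but origin Ravoria is not Zorune; base rate stands.
Duty = £26,612.14 × 2% + 2,699 × £1.02 = £3,285.22.
Line 2 (0685.23.95, Zorune, 2,182 liters, £4,538.56):
Base rate for 0685.23.95 is 17%.
Origin Zorune qualifies under the Karica–Zorune agreement and 0685.23.95 is covered: preferential rate 14.5% applies instead.
Duty = £4,538.56 × 14.5% = £658.09.
Line 3 (7059.02.23, Corica, 3,218 m², £498,564.74):
Code 7059.02.23 is under a tariff-rate quota (threshold 2,056 m²). In-quota: 2,056 m² at 5%; over-quota: 1,162 m² at 33%.
Pro-rata value split: in-quota = £498,564.74 × 2,056/3,218 = £318,536.08; over-quota = £498,564.74 − £318,536.08 = £180,028.66.
In-quota duty = £318,536.08 × 5% = £15,926.80. Over-quota duty = £180,028.66 × 33% = £59,409.46.
Line duty = £15,926.80 + £59,409.46 = £75,336.26.
Total = £3,285.22 + £658.09 + £75,336.26 = £79,279.57.

£79,279.57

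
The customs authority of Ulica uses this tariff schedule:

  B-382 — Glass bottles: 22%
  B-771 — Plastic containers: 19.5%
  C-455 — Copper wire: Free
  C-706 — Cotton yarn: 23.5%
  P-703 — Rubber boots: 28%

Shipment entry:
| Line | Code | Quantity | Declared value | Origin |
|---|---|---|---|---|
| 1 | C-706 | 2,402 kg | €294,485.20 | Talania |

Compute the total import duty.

Line 1 (C-706, Talania, 2,402 kg, €294,485.20):
Base rate for C-706 is 23.5%.
Duty = €294,485.20 × 23.5% = €69,204.02.

€69,204.02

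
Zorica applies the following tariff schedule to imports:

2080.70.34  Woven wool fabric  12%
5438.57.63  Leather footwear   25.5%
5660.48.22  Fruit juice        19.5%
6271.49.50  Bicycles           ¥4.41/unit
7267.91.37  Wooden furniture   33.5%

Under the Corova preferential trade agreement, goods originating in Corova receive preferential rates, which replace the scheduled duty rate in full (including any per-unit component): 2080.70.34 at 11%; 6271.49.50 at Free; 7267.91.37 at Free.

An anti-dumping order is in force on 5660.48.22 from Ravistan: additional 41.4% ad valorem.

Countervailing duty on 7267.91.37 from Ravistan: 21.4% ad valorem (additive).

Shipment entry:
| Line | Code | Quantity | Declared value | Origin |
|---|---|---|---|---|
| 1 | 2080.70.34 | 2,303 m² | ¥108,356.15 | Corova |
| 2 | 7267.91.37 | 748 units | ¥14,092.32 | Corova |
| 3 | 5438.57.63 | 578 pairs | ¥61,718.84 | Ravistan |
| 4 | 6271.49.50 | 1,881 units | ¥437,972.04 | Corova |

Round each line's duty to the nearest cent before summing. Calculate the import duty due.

Line 1 (2080.70.34, Corova, 2,303 m², ¥108,356.15):
Base rate for 2080.70.34 is 12%.
Origin Corova qualifies under the Zorica–Corova agreement and 2080.70.34 is covered: preferential rate 11% applies instead.
Duty = ¥108,356.15 × 11% = ¥11,919.18.
Line 2 (7267.91.37, Corova, 748 units, ¥14,092.32):
Base rate for 7267.91.37 is 33.5%.
Origin Corova qualifies under the Zorica–Corova agreement and 7267.91.37 is covered: preferential rate Free applies instead.
The additional-duty order on 7267.91.37 targets Ravistan, not Corova; it does not apply.
Duty = ¥14,092.32 × 0% = ¥0.00.
Line 3 (5438.57.63, Ravistan, 578 pairs, ¥61,718.84):
Base rate for 5438.57.63 is 25.5%.
Duty = ¥61,718.84 × 25.5% = ¥15,738.30.
Line 4 (6271.49.50, Corova, 1,881 units, ¥437,972.04):
Base rate for 6271.49.50 is ¥4.41/unit.
Origin Corova qualifies under the Zorica–Corova agreement and 6271.49.50 is covered: preferential rate Free applies instead.
Duty = ¥437,972.04 × 0% = ¥0.00.
Total = ¥11,919.18 + ¥0.00 + ¥15,738.30 + ¥0.00 = ¥27,657.48.

¥27,657.48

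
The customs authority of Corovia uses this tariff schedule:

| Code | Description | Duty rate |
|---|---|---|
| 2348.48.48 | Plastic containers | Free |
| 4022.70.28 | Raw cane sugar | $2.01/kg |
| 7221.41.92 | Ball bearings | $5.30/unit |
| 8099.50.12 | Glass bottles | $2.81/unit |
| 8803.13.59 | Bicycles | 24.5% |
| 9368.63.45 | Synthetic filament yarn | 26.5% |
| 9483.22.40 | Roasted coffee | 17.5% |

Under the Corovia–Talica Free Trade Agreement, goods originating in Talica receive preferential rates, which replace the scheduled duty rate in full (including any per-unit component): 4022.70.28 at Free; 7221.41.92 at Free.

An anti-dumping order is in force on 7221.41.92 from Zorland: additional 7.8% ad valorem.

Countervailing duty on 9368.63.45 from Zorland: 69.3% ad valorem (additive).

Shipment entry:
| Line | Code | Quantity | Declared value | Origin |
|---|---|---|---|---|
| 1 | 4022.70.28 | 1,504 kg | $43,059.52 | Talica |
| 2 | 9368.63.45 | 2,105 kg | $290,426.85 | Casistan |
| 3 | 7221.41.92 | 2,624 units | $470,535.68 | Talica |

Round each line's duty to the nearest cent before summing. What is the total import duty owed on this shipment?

Line 1 (4022.70.28, Talica, 1,504 kg, $43,059.52):
Base rate for 4022.70.28 is $2.01/kg.
Origin Talica qualifies under the Corovia–Talica agreement and 4022.70.28 is covered: preferential rate Free applies instead.
Duty = $43,059.52 × 0% = $0.00.
Line 2 (9368.63.45, Casistan, 2,105 kg, $290,426.85):
Base rate for 9368.63.45 is 26.5%.
The additional-duty order on 9368.63.45 targets Zorland, not Casistan; it does not apply.
Duty = $290,426.85 × 26.5% = $76,963.12.
Line 3 (7221.41.92, Talica, 2,624 units, $470,535.68):
Base rate for 7221.41.92 is $5.30/unit.
Origin Talica qualifies under the Corovia–Talica agreement and 7221.41.92 is covered: preferential rate Free applies instead.
The additional-duty order on 7221.41.92 targets Zorland, not Talica; it does not apply.
Duty = $470,535.68 × 0% = $0.00.
Total = $0.00 + $76,963.12 + $0.00 = $76,963.12.

$76,963.12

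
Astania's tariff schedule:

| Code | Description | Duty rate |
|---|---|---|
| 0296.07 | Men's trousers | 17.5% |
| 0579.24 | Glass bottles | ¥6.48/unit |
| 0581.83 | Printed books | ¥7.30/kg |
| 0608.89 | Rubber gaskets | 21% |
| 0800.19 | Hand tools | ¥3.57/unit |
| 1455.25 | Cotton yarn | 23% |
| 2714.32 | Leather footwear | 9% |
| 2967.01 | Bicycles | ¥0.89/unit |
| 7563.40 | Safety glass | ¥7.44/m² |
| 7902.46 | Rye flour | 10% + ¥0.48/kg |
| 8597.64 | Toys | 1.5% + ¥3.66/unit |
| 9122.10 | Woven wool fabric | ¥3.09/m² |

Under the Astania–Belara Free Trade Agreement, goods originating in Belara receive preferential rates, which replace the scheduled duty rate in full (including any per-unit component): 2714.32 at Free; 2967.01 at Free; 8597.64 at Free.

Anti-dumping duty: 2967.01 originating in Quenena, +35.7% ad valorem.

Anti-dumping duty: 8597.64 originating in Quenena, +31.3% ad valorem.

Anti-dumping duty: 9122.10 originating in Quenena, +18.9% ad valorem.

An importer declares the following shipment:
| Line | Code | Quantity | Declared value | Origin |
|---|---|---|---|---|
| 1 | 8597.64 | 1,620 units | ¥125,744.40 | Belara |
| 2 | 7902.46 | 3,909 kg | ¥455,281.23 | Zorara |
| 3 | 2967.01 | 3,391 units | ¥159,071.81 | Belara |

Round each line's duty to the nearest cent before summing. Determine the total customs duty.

Line 1 (8597.64, Belara, 1,620 units, ¥125,744.40):
Base rate for 8597.64 is 1.5% + ¥3.66/unit.
Origin Belara qualifies under the Astania–Belara agreement and 8597.64 is covered: preferential rate Free applies instead.
The additional-duty order on 8597.64 targets Quenena, not Belara; it does not apply.
Duty = ¥125,744.40 × 0% = ¥0.00.
Line 2 (7902.46, Zorara, 3,909 kg, ¥455,281.23):
Base rate for 7902.46 is 10% + ¥0.48/kg.
Duty = ¥455,281.23 × 10% + 3,909 × ¥0.48 = ¥47,404.44.
Line 3 (2967.01, Belara, 3,391 units, ¥159,071.81):
Base rate for 2967.01 is ¥0.89/unit.
Origin Belara qualifies under the Astania–Belara agreement and 2967.01 is covered: preferential rate Free applies instead.
The additional-duty order on 2967.01 targets Quenena, not Belara; it does not apply.
Duty = ¥159,071.81 × 0% = ¥0.00.
Total = ¥0.00 + ¥47,404.44 + ¥0.00 = ¥47,404.44.

¥47,404.44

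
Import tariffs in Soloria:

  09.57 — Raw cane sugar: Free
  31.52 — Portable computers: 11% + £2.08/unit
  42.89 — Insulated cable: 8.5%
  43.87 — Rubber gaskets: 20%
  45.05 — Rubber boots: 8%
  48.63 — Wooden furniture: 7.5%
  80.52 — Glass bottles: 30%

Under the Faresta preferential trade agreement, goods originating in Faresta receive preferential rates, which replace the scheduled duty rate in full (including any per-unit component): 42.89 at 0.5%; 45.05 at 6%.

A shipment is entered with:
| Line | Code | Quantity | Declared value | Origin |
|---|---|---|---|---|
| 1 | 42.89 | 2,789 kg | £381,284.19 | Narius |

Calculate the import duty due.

£32,409.16

Line 1 (42.89, Narius, 2,789 kg, £381,284.19):
Base rate for 42.89 is 8.5%.
42.89 has an FTA preferential rate, but origin Narius is not Faresta; base rate stands.
Duty = £381,284.19 × 8.5% = £32,409.16.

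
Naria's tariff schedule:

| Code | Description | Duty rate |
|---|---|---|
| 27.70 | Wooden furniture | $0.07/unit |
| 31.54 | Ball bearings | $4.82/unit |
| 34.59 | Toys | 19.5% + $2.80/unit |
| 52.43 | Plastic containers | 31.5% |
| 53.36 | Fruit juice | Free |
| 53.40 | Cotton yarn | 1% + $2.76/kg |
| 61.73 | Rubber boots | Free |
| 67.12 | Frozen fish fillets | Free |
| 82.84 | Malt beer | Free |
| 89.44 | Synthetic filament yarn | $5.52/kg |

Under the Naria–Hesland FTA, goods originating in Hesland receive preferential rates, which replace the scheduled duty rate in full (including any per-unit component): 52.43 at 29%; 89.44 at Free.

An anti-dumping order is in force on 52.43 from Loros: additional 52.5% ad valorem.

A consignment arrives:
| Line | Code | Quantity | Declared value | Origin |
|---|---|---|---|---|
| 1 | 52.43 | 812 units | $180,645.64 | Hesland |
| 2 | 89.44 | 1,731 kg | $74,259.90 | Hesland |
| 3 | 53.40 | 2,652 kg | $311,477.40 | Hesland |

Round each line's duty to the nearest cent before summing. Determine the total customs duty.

$62,821.53

Line 1 (52.43, Hesland, 812 units, $180,645.64):
Base rate for 52.43 is 31.5%.
Origin Hesland qualifies under the Naria–Hesland agreement and 52.43 is covered: preferential rate 29% applies instead.
The additional-duty order on 52.43 targets Loros, not Hesland; it does not apply.
Duty = $180,645.64 × 29% = $52,387.24.
Line 2 (89.44, Hesland, 1,731 kg, $74,259.90):
Base rate for 89.44 is $5.52/kg.
Origin Hesland qualifies under the Naria–Hesland agreement and 89.44 is covered: preferential rate Free applies instead.
Duty = $74,259.90 × 0% = $0.00.
Line 3 (53.40, Hesland, 2,652 kg, $311,477.40):
Base rate for 53.40 is 1% + $2.76/kg.
Origin Hesland is the FTA partner but 53.40 is not on the preference list; base rate stands.
Duty = $311,477.40 × 1% + 2,652 × $2.76 = $10,434.29.
Total = $52,387.24 + $0.00 + $10,434.29 = $62,821.53.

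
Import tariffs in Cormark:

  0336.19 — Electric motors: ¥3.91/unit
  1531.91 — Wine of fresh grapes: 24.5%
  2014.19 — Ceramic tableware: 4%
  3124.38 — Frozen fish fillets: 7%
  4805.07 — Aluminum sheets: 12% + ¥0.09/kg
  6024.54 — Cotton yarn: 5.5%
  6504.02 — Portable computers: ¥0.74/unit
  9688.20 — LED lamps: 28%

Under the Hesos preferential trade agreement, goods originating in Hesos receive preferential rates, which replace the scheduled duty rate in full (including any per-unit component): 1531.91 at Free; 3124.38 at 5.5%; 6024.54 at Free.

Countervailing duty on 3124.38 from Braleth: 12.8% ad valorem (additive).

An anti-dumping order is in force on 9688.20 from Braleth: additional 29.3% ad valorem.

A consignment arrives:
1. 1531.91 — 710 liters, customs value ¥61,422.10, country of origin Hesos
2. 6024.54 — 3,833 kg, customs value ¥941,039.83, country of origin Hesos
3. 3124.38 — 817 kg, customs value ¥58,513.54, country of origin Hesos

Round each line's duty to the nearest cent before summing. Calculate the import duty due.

Line 1 (1531.91, Hesos, 710 liters, ¥61,422.10):
Base rate for 1531.91 is 24.5%.
Origin Hesos qualifies under the Cormark–Hesos agreement and 1531.91 is covered: preferential rate Free applies instead.
Duty = ¥61,422.10 × 0% = ¥0.00.
Line 2 (6024.54, Hesos, 3,833 kg, ¥941,039.83):
Base rate for 6024.54 is 5.5%.
Origin Hesos qualifies under the Cormark–Hesos agreement and 6024.54 is covered: preferential rate Free applies instead.
Duty = ¥941,039.83 × 0% = ¥0.00.
Line 3 (3124.38, Hesos, 817 kg, ¥58,513.54):
Base rate for 3124.38 is 7%.
Origin Hesos qualifies under the Cormark–Hesos agreement and 3124.38 is covered: preferential rate 5.5% applies instead.
The additional-duty order on 3124.38 targets Braleth, not Hesos; it does not apply.
Duty = ¥58,513.54 × 5.5% = ¥3,218.24.
Total = ¥0.00 + ¥0.00 + ¥3,218.24 = ¥3,218.24.

¥3,218.24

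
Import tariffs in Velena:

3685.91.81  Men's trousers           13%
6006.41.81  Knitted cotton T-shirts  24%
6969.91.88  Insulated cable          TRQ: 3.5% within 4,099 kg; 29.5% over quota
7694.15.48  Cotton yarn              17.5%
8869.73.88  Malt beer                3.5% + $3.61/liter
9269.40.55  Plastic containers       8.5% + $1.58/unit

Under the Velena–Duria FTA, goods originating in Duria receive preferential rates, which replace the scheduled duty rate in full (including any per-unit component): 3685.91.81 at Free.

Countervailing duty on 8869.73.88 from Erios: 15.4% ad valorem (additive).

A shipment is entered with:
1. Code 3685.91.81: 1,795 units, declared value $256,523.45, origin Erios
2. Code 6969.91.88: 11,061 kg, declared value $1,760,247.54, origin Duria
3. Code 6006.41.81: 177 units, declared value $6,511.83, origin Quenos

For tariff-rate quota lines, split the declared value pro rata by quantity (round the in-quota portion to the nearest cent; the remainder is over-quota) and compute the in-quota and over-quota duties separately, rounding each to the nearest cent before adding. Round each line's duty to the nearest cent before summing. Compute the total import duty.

Line 1 (3685.91.81, Erios, 1,795 units, $256,523.45):
Base rate for 3685.91.81 is 13%.
3685.91.81 has an FTA preferential rate, but origin Erios is not Duria; base rate stands.
Duty = $256,523.45 × 13% = $33,348.05.
Line 2 (6969.91.88, Duria, 11,061 kg, $1,760,247.54):
Code 6969.91.88 is under a tariff-rate quota (threshold 4,099 kg). In-quota: 4,099 kg at 3.5%; over-quota: 6,962 kg at 29.5%.
Pro-rata value split: in-quota = $1,760,247.54 × 4,099/11,061 = $652,314.86; over-quota = $1,760,247.54 − $652,314.86 = $1,107,932.68.
In-quota duty = $652,314.86 × 3.5% = $22,831.02. Over-quota duty = $1,107,932.68 × 29.5% = $326,840.14.
Line duty = $22,831.02 + $326,840.14 = $349,671.16.
Line 3 (6006.41.81, Quenos, 177 units, $6,511.83):
Base rate for 6006.41.81 is 24%.
Duty = $6,511.83 × 24% = $1,562.84.
Total = $33,348.05 + $349,671.16 + $1,562.84 = $384,582.05.

$384,582.05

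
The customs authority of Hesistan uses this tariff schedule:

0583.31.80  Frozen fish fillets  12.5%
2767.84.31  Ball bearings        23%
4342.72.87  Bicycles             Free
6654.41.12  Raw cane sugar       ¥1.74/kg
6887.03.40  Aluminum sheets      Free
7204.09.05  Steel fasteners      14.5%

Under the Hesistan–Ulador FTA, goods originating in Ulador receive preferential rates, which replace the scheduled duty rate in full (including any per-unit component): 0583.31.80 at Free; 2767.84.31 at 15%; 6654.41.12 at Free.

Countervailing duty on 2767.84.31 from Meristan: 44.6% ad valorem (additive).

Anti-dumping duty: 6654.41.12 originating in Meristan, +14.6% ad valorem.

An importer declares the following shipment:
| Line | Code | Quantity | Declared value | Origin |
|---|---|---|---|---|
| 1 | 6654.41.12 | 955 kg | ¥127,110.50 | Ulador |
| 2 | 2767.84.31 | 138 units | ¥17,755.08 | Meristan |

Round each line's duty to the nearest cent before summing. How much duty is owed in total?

¥12,002.43

Line 1 (6654.41.12, Ulador, 955 kg, ¥127,110.50):
Base rate for 6654.41.12 is ¥1.74/kg.
Origin Ulador qualifies under the Hesistan–Ulador agreement and 6654.41.12 is covered: preferential rate Free applies instead.
The additional-duty order on 6654.41.12 targets Meristan, not Ulador; it does not apply.
Duty = ¥127,110.50 × 0% = ¥0.00.
Line 2 (2767.84.31, Meristan, 138 units, ¥17,755.08):
Base rate for 2767.84.31 is 23%.
2767.84.31 has an FTA preferential rate, but origin Meristan is not Ulador; base rate stands.
Additional duty on 2767.84.31 from Meristan: +44.6%. Applied ad valorem rate: 23% + 44.6% = 67.6%.
Duty = ¥17,755.08 × 67.6% = ¥12,002.43.
Total = ¥0.00 + ¥12,002.43 = ¥12,002.43.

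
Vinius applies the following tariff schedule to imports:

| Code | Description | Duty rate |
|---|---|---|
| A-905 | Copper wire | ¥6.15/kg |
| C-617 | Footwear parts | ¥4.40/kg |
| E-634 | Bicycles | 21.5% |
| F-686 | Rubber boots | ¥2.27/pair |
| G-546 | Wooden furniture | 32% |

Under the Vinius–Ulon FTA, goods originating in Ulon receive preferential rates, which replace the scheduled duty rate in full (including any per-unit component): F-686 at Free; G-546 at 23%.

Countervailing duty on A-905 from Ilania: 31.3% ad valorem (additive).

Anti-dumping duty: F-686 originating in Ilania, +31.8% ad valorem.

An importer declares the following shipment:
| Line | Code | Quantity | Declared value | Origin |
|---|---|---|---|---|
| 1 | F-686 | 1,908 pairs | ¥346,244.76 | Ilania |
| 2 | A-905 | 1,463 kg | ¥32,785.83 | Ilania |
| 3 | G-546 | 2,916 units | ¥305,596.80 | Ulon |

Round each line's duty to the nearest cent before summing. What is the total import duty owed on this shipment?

¥203,983.66

Line 1 (F-686, Ilania, 1,908 pairs, ¥346,244.76):
Base rate for F-686 is ¥2.27/pair.
F-686 has an FTA preferential rate, but origin Ilania is not Ulon; base rate stands.
Additional duty on F-686 from Ilania: +31.8% ad valorem. Applied ad valorem rate = 31.8%.
Duty = ¥346,244.76 × 31.8% + 1,908 × ¥2.27 = ¥114,436.99.
Line 2 (A-905, Ilania, 1,463 kg, ¥32,785.83):
Base rate for A-905 is ¥6.15/kg.
Additional duty on A-905 from Ilania: +31.3% ad valorem. Applied ad valorem rate = 31.3%.
Duty = ¥32,785.83 × 31.3% + 1,463 × ¥6.15 = ¥19,259.41.
Line 3 (G-546, Ulon, 2,916 units, ¥305,596.80):
Base rate for G-546 is 32%.
Origin Ulon qualifies under the Vinius–Ulon agreement and G-546 is covered: preferential rate 23% applies instead.
Duty = ¥305,596.80 × 23% = ¥70,287.26.
Total = ¥114,436.99 + ¥19,259.41 + ¥70,287.26 = ¥203,983.66.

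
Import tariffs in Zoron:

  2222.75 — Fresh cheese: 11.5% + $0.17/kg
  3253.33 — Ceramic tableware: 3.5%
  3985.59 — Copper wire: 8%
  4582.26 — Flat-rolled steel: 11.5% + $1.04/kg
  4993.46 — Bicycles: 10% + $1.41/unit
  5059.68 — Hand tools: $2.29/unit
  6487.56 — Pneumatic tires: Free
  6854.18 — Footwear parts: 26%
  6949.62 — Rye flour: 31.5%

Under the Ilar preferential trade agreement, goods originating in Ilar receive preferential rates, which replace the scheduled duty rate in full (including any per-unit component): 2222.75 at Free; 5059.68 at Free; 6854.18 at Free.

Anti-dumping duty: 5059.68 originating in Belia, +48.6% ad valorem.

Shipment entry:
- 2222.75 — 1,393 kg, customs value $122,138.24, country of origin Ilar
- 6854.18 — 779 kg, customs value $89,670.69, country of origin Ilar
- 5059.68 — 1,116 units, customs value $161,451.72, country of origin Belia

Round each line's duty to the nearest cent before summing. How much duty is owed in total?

Line 1 (2222.75, Ilar, 1,393 kg, $122,138.24):
Base rate for 2222.75 is 11.5% + $0.17/kg.
Origin Ilar qualifies under the Zoron–Ilar agreement and 2222.75 is covered: preferential rate Free applies instead.
Duty = $122,138.24 × 0% = $0.00.
Line 2 (6854.18, Ilar, 779 kg, $89,670.69):
Base rate for 6854.18 is 26%.
Origin Ilar qualifies under the Zoron–Ilar agreement and 6854.18 is covered: preferential rate Free applies instead.
Duty = $89,670.69 × 0% = $0.00.
Line 3 (5059.68, Belia, 1,116 units, $161,451.72):
Base rate for 5059.68 is $2.29/unit.
5059.68 has an FTA preferential rate, but origin Belia is not Ilar; base rate stands.
Additional duty on 5059.68 from Belia: +48.6% ad valorem. Applied ad valorem rate = 48.6%.
Duty = $161,451.72 × 48.6% + 1,116 × $2.29 = $81,021.18.
Total = $0.00 + $0.00 + $81,021.18 = $81,021.18.

$81,021.18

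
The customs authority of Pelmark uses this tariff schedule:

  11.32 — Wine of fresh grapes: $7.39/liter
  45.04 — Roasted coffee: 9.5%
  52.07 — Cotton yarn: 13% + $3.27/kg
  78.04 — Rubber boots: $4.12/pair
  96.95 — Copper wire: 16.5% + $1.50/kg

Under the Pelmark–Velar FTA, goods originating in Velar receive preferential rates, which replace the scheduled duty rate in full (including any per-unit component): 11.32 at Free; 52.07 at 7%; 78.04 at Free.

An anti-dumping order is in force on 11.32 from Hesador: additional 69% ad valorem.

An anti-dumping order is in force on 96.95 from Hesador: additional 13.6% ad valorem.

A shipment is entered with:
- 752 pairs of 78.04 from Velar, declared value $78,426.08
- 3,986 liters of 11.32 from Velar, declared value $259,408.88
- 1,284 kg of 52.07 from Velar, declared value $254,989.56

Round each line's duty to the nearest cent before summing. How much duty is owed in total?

Line 1 (78.04, Velar, 752 pairs, $78,426.08):
Base rate for 78.04 is $4.12/pair.
Origin Velar qualifies under the Pelmark–Velar agreement and 78.04 is covered: preferential rate Free applies instead.
Duty = $78,426.08 × 0% = $0.00.
Line 2 (11.32, Velar, 3,986 liters, $259,408.88):
Base rate for 11.32 is $7.39/liter.
Origin Velar qualifies under the Pelmark–Velar agreement and 11.32 is covered: preferential rate Free applies instead.
The additional-duty order on 11.32 targets Hesador, not Velar; it does not apply.
Duty = $259,408.88 × 0% = $0.00.
Line 3 (52.07, Velar, 1,284 kg, $254,989.56):
Base rate for 52.07 is 13% + $3.27/kg.
Origin Velar qualifies under the Pelmark–Velar agreement and 52.07 is covered: preferential rate 7% applies instead.
Duty = $254,989.56 × 7% = $17,849.27.
Total = $0.00 + $0.00 + $17,849.27 = $17,849.27.

$17,849.27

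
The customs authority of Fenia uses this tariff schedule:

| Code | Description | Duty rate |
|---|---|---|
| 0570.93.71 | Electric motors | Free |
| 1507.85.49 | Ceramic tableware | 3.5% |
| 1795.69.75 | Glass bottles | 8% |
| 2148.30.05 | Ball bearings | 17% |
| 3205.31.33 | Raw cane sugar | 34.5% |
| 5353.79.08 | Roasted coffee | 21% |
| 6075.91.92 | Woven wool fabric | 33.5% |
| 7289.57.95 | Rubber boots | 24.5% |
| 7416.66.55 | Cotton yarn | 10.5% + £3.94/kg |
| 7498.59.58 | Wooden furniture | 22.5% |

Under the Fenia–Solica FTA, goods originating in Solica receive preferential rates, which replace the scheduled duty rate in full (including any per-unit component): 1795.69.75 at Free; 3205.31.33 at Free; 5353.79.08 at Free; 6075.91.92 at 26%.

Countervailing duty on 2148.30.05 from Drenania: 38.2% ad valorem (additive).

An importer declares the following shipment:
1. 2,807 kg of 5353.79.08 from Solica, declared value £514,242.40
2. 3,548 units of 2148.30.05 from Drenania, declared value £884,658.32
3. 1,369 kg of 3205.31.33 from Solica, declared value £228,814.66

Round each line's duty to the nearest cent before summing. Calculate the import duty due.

Line 1 (5353.79.08, Solica, 2,807 kg, £514,242.40):
Base rate for 5353.79.08 is 21%.
Origin Solica qualifies under the Fenia–Solica agreement and 5353.79.08 is covered: preferential rate Free applies instead.
Duty = £514,242.40 × 0% = £0.00.
Line 2 (2148.30.05, Drenania, 3,548 units, £884,658.32):
Base rate for 2148.30.05 is 17%.
Additional duty on 2148.30.05 from Drenania: +38.2%. Applied ad valorem rate: 17% + 38.2% = 55.2%.
Duty = £884,658.32 × 55.2% = £488,331.39.
Line 3 (3205.31.33, Solica, 1,369 kg, £228,814.66):
Base rate for 3205.31.33 is 34.5%.
Origin Solica qualifies under the Fenia–Solica agreement and 3205.31.33 is covered: preferential rate Free applies instead.
Duty = £228,814.66 × 0% = £0.00.
Total = £0.00 + £488,331.39 + £0.00 = £488,331.39.

£488,331.39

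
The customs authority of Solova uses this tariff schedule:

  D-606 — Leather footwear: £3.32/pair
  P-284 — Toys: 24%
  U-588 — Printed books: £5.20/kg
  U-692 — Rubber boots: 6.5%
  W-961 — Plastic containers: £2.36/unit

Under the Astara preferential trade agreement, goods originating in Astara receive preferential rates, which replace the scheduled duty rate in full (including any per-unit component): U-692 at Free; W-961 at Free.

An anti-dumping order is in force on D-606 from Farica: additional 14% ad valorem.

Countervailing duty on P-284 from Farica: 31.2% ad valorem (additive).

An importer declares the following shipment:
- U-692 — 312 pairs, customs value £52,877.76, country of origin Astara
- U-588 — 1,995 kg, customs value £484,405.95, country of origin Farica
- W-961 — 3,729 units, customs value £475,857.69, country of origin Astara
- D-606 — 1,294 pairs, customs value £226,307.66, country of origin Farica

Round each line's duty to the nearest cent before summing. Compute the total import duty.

£46,353.15

Line 1 (U-692, Astara, 312 pairs, £52,877.76):
Base rate for U-692 is 6.5%.
Origin Astara qualifies under the Solova–Astara agreement and U-692 is covered: preferential rate Free applies instead.
Duty = £52,877.76 × 0% = £0.00.
Line 2 (U-588, Farica, 1,995 kg, £484,405.95):
Base rate for U-588 is £5.20/kg.
Duty = 1,995 × £5.20 = £10,374.00.
Line 3 (W-961, Astara, 3,729 units, £475,857.69):
Base rate for W-961 is £2.36/unit.
Origin Astara qualifies under the Solova–Astara agreement and W-961 is covered: preferential rate Free applies instead.
Duty = £475,857.69 × 0% = £0.00.
Line 4 (D-606, Farica, 1,294 pairs, £226,307.66):
Base rate for D-606 is £3.32/pair.
Additional duty on D-606 from Farica: +14% ad valorem. Applied ad valorem rate = 14%.
Duty = £226,307.66 × 14% + 1,294 × £3.32 = £35,979.15.
Total = £0.00 + £10,374.00 + £0.00 + £35,979.15 = £46,353.15.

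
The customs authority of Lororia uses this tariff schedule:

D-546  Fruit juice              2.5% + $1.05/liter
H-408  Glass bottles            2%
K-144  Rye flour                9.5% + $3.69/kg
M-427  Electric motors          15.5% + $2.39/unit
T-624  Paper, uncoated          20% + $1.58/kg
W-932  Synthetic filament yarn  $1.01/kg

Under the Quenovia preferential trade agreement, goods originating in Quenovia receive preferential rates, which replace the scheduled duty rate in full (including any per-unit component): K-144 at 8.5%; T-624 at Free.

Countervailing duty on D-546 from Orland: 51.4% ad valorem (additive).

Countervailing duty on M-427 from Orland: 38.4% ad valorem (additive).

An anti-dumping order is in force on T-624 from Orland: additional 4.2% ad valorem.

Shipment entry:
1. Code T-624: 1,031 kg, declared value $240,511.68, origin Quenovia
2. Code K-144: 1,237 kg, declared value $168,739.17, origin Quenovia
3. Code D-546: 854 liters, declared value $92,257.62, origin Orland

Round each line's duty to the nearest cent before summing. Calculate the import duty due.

Line 1 (T-624, Quenovia, 1,031 kg, $240,511.68):
Base rate for T-624 is 20% + $1.58/kg.
Origin Quenovia qualifies under the Lororia–Quenovia agreement and T-624 is covered: preferential rate Free applies instead.
The additional-duty order on T-624 targets Orland, not Quenovia; it does not apply.
Duty = $240,511.68 × 0% = $0.00.
Line 2 (K-144, Quenovia, 1,237 kg, $168,739.17):
Base rate for K-144 is 9.5% + $3.69/kg.
Origin Quenovia qualifies under the Lororia–Quenovia agreement and K-144 is covered: preferential rate 8.5% applies instead.
Duty = $168,739.17 × 8.5% = $14,342.83.
Line 3 (D-546, Orland, 854 liters, $92,257.62):
Base rate for D-546 is 2.5% + $1.05/liter.
Additional duty on D-546 from Orland: +51.4%. Applied ad valorem rate: 2.5% + 51.4% = 53.9%.
Duty = $92,257.62 × 53.9% + 854 × $1.05 = $50,623.56.
Total = $0.00 + $14,342.83 + $50,623.56 = $64,966.39.

$64,966.39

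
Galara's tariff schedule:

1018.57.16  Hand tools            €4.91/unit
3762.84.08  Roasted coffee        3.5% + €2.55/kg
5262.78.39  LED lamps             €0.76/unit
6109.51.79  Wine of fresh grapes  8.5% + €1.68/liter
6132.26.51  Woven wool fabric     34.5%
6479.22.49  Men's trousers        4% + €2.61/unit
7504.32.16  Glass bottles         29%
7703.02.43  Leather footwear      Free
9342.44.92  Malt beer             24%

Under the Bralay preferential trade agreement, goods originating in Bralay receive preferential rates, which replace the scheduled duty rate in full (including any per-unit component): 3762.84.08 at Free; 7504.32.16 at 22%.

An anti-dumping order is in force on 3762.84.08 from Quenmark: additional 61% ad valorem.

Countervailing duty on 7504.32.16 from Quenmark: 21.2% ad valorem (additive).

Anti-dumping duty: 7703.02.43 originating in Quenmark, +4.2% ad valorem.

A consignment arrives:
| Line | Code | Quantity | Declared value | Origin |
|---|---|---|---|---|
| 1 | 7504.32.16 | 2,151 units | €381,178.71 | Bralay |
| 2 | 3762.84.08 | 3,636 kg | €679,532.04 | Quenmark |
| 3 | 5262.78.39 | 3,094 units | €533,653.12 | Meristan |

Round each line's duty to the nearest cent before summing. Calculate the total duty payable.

€533,780.73

Line 1 (7504.32.16, Bralay, 2,151 units, €381,178.71):
Base rate for 7504.32.16 is 29%.
Origin Bralay qualifies under the Galara–Bralay agreement and 7504.32.16 is covered: preferential rate 22% applies instead.
The additional-duty order on 7504.32.16 targets Quenmark, not Bralay; it does not apply.
Duty = €381,178.71 × 22% = €83,859.32.
Line 2 (3762.84.08, Quenmark, 3,636 kg, €679,532.04):
Base rate for 3762.84.08 is 3.5% + €2.55/kg.
3762.84.08 has an FTA preferential rate, but origin Quenmark is not Bralay; base rate stands.
Additional duty on 3762.84.08 from Quenmark: +61%. Applied ad valorem rate: 3.5% + 61% = 64.5%.
Duty = €679,532.04 × 64.5% + 3,636 × €2.55 = €447,569.97.
Line 3 (5262.78.39, Meristan, 3,094 units, €533,653.12):
Base rate for 5262.78.39 is €0.76/unit.
Duty = 3,094 × €0.76 = €2,351.44.
Total = €83,859.32 + €447,569.97 + €2,351.44 = €533,780.73.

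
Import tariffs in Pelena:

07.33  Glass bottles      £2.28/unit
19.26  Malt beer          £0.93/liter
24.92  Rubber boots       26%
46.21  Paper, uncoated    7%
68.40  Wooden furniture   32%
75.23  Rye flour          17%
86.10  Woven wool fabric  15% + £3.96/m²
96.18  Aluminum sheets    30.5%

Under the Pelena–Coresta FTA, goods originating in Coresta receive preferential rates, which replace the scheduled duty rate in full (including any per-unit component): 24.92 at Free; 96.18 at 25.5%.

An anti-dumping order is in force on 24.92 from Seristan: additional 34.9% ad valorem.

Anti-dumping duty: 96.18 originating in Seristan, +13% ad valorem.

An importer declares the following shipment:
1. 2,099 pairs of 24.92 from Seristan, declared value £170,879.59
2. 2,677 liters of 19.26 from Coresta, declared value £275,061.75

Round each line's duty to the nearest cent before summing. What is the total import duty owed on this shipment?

£106,555.28

Line 1 (24.92, Seristan, 2,099 pairs, £170,879.59):
Base rate for 24.92 is 26%.
24.92 has an FTA preferential rate, but origin Seristan is not Coresta; base rate stands.
Additional duty on 24.92 from Seristan: +34.9%. Applied ad valorem rate: 26% + 34.9% = 60.9%.
Duty = £170,879.59 × 60.9% = £104,065.67.
Line 2 (19.26, Coresta, 2,677 liters, £275,061.75):
Base rate for 19.26 is £0.93/liter.
Origin Coresta is the FTA partner but 19.26 is not on the preference list; base rate stands.
Duty = 2,677 × £0.93 = £2,489.61.
Total = £104,065.67 + £2,489.61 = £106,555.28.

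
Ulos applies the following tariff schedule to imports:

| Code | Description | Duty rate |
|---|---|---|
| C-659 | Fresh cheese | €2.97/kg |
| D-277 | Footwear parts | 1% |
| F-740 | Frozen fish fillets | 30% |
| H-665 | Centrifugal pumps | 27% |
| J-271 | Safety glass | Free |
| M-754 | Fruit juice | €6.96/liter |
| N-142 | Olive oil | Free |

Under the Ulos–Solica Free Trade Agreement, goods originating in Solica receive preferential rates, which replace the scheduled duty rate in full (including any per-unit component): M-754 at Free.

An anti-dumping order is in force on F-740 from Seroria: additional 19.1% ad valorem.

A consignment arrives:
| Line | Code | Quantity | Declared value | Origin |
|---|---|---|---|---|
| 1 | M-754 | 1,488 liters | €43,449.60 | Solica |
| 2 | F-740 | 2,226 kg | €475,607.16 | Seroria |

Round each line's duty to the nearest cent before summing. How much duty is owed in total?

€233,523.12

Line 1 (M-754, Solica, 1,488 liters, €43,449.60):
Base rate for M-754 is €6.96/liter.
Origin Solica qualifies under the Ulos–Solica agreement and M-754 is covered: preferential rate Free applies instead.
Duty = €43,449.60 × 0% = €0.00.
Line 2 (F-740, Seroria, 2,226 kg, €475,607.16):
Base rate for F-740 is 30%.
Additional duty on F-740 from Seroria: +19.1%. Applied ad valorem rate: 30% + 19.1% = 49.1%.
Duty = €475,607.16 × 49.1% = €233,523.12.
Total = €0.00 + €233,523.12 = €233,523.12.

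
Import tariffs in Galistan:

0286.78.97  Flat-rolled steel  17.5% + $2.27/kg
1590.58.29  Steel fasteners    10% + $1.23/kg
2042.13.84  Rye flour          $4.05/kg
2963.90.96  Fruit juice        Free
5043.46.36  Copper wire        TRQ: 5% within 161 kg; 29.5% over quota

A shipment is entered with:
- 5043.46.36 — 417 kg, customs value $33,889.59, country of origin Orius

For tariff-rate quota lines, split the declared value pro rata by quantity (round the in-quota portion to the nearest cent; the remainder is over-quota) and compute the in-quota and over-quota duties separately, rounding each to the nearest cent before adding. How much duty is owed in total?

$6,791.73

Line 1 (5043.46.36, Orius, 417 kg, $33,889.59):
Code 5043.46.36 is under a tariff-rate quota (threshold 161 kg). In-quota: 161 kg at 5%; over-quota: 256 kg at 29.5%.
Pro-rata value split: in-quota = $33,889.59 × 161/417 = $13,084.47; over-quota = $33,889.59 − $13,084.47 = $20,805.12.
In-quota duty = $13,084.47 × 5% = $654.22. Over-quota duty = $20,805.12 × 29.5% = $6,137.51.
Line duty = $654.22 + $6,137.51 = $6,791.73.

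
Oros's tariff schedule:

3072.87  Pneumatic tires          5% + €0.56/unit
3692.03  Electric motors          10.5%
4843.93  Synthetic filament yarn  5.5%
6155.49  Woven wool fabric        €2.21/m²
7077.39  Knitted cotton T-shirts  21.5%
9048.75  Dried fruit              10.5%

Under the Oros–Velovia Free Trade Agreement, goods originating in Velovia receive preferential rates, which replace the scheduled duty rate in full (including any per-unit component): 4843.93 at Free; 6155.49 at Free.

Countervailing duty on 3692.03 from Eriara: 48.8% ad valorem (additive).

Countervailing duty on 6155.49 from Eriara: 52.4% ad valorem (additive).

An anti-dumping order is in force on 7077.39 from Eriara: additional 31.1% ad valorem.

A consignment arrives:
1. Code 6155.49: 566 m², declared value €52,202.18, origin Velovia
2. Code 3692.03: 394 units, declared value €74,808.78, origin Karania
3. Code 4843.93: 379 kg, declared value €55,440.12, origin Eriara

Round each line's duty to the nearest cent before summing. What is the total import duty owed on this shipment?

Line 1 (6155.49, Velovia, 566 m², €52,202.18):
Base rate for 6155.49 is €2.21/m².
Origin Velovia qualifies under the Oros–Velovia agreement and 6155.49 is covered: preferential rate Free applies instead.
The additional-duty order on 6155.49 targets Eriara, not Velovia; it does not apply.
Duty = €52,202.18 × 0% = €0.00.
Line 2 (3692.03, Karania, 394 units, €74,808.78):
Base rate for 3692.03 is 10.5%.
The additional-duty order on 3692.03 targets Eriara, not Karania; it does not apply.
Duty = €74,808.78 × 10.5% = €7,854.92.
Line 3 (4843.93, Eriara, 379 kg, €55,440.12):
Base rate for 4843.93 is 5.5%.
4843.93 has an FTA preferential rate, but origin Eriara is not Velovia; base rate stands.
Duty = €55,440.12 × 5.5% = €3,049.21.
Total = €0.00 + €7,854.92 + €3,049.21 = €10,904.13.

€10,904.13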